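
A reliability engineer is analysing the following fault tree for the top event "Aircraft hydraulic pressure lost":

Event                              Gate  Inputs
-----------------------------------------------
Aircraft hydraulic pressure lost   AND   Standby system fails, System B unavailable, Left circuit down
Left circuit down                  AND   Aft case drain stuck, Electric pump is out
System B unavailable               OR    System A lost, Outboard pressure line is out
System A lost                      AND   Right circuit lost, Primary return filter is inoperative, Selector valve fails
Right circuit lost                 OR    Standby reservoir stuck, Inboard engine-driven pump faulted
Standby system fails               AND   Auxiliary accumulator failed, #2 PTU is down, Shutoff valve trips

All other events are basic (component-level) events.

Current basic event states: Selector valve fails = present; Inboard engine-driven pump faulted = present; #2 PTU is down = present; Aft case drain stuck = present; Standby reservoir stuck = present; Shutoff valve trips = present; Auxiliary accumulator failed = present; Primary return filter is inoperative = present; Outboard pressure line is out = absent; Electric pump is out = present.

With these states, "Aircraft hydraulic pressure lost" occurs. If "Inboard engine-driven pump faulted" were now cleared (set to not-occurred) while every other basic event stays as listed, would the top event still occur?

Yes

Counterfactual: set "Inboard engine-driven pump faulted" to not occurred.
Standby system fails [AND]: Auxiliary accumulator failed=occurs, #2 PTU is down=occurs, Shutoff valve trips=occurs → all inputs occur → occurs.
Right circuit lost [OR]: Standby reservoir stuck=occurs, Inboard engine-driven pump faulted=not → at least one input occurs → occurs.
System A lost [AND]: Right circuit lost=occurs, Primary return filter is inoperative=occurs, Selector valve fails=occurs → all inputs occur → occurs.
System B unavailable [OR]: System A lost=occurs, Outboard pressure line is out=not → at least one input occurs → occurs.
Left circuit down [AND]: Aft case drain stuck=occurs, Electric pump is out=occurs → all inputs occur → occurs.
Aircraft hydraulic pressure lost [AND]: Standby system fails=occurs, System B unavailable=occurs, Left circuit down=occurs → all inputs occur → occurs.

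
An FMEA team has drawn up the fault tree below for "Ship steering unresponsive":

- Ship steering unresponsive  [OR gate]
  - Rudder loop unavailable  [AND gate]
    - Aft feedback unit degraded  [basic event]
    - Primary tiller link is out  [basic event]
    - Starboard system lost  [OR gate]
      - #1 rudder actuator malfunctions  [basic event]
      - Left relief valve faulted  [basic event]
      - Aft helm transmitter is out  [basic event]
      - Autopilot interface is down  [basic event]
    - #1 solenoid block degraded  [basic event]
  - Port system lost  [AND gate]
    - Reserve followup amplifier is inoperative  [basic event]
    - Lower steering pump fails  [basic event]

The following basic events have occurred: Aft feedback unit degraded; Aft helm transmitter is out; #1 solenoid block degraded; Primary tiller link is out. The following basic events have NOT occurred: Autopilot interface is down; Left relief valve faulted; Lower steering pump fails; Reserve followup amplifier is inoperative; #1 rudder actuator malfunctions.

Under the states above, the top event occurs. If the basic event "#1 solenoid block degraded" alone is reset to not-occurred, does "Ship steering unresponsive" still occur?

No

Counterfactual: set "#1 solenoid block degraded" to not occurred.
Starboard system lost [OR]: #1 rudder actuator malfunctions=not, Left relief valve faulted=not, Aft helm transmitter is out=occurs, Autopilot interface is down=not → at least one input occurs → occurs.
Rudder loop unavailable [AND]: Aft feedback unit degraded=occurs, Primary tiller link is out=occurs, Starboard system lost=occurs, #1 solenoid block degraded=not → not all inputs occur → does not occur.
Port system lost [AND]: Reserve followup amplifier is inoperative=not, Lower steering pump fails=not → not all inputs occur → does not occur.
Ship steering unresponsive [OR]: Rudder loop unavailable=not, Port system lost=not → no input occurs → does not occur.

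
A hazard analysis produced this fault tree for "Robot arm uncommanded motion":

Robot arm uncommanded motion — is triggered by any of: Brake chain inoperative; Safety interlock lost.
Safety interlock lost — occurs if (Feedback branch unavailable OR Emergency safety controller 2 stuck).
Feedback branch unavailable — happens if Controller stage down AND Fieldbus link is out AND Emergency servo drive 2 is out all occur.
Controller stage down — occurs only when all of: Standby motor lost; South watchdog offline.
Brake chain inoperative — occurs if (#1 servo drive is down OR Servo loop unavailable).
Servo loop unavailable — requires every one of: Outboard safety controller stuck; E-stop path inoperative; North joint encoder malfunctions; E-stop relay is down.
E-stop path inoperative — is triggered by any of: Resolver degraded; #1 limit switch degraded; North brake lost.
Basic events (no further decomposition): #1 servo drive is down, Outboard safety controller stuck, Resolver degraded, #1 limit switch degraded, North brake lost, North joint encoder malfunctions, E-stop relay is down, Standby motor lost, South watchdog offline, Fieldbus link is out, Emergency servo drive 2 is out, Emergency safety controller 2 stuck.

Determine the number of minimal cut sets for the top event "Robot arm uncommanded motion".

6

E-stop path inoperative [OR]: union of children's cut sets → 3 cut set(s).
Servo loop unavailable [AND]: one cut set from each child combined → 1 × 3 × 1 × 1 = 3 cut set(s).
Brake chain inoperative [OR]: union of children's cut sets → 4 cut set(s).
Controller stage down [AND]: one cut set from each child combined → 1 × 1 = 1 cut set(s).
Feedback branch unavailable [AND]: one cut set from each child combined → 1 × 1 × 1 = 1 cut set(s).
Safety interlock lost [OR]: union of children's cut sets → 2 cut set(s).
Robot arm uncommanded motion [OR]: union of children's cut sets → 6 cut set(s).
Minimal cut sets: {#1 servo drive is down}; {E-stop relay is down, North joint encoder malfunctions, Outboard safety controller stuck, Resolver degraded}; {#1 limit switch degraded, E-stop relay is down, North joint encoder malfunctions, Outboard safety controller stuck}; {E-stop relay is down, North brake lost, North joint encoder malfunctions, Outboard safety controller stuck}; {Emergency servo drive 2 is out, Fieldbus link is out, South watchdog offline, Standby motor lost}; {Emergency safety controller 2 stuck}.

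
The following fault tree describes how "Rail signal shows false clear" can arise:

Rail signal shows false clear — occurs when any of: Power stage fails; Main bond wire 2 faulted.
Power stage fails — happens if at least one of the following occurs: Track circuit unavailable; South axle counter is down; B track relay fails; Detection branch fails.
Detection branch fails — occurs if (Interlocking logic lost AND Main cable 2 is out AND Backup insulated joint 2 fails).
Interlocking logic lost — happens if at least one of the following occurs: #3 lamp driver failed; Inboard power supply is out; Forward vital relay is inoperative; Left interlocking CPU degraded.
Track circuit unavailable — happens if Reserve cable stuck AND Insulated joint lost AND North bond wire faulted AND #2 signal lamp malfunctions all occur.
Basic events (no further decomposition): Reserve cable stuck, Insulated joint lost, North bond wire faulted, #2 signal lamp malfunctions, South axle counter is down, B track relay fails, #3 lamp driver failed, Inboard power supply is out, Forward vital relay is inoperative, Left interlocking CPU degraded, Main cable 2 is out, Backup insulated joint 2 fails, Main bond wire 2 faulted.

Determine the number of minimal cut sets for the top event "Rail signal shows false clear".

8

Track circuit unavailable [AND]: one cut set from each child combined → 1 × 1 × 1 × 1 = 1 cut set(s).
Interlocking logic lost [OR]: union of children's cut sets → 4 cut set(s).
Detection branch fails [AND]: one cut set from each child combined → 4 × 1 × 1 = 4 cut set(s).
Power stage fails [OR]: union of children's cut sets → 7 cut set(s).
Rail signal shows false clear [OR]: union of children's cut sets → 8 cut set(s).
Minimal cut sets: {#2 signal lamp malfunctions, Insulated joint lost, North bond wire faulted, Reserve cable stuck}; {South axle counter is down}; {B track relay fails}; {#3 lamp driver failed, Backup insulated joint 2 fails, Main cable 2 is out}; {Backup insulated joint 2 fails, Inboard power supply is out, Main cable 2 is out}; {Backup insulated joint 2 fails, Forward vital relay is inoperative, Main cable 2 is out}; {Backup insulated joint 2 fails, Left interlocking CPU degraded, Main cable 2 is out}; {Main bond wire 2 faulted}.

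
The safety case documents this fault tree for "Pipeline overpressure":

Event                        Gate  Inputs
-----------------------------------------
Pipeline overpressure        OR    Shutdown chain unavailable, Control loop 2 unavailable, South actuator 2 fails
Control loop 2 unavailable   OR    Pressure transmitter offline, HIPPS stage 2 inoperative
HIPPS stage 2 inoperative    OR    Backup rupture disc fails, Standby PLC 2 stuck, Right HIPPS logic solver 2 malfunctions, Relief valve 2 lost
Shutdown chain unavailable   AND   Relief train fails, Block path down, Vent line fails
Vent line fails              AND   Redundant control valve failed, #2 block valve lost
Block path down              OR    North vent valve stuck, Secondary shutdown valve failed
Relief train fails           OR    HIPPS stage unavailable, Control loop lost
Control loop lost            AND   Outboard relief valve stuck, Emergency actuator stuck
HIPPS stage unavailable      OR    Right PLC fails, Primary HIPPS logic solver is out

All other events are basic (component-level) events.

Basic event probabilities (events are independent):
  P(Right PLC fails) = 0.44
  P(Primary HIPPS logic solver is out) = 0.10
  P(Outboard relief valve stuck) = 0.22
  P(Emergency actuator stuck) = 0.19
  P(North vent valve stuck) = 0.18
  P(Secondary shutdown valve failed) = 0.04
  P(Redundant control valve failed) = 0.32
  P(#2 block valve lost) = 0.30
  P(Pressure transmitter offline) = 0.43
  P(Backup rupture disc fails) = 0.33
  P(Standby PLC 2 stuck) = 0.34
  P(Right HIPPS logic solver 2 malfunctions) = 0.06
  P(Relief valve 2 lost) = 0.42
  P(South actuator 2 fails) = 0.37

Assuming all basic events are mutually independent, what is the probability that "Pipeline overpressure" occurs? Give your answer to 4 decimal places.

0.9143

P(HIPPS stage unavailable) [OR] = 1 − (1−0.44) × (1−0.10) = 0.496000
P(Control loop lost) [AND] = 0.22 × 0.19 = 0.041800
P(Relief train fails) [OR] = 1 − (1−0.496000) × (1−0.041800) = 0.517067
P(Block path down) [OR] = 1 − (1−0.18) × (1−0.04) = 0.212800
P(Vent line fails) [AND] = 0.32 × 0.30 = 0.096000
P(Shutdown chain unavailable) [AND] = 0.517067 × 0.212800 × 0.096000 = 0.010563
P(HIPPS stage 2 inoperative) [OR] = 1 − (1−0.33) × (1−0.34) × (1−0.06) × (1−0.42) = 0.758913
P(Control loop 2 unavailable) [OR] = 1 − (1−0.43) × (1−0.758913) = 0.862580
P(Pipeline overpressure) [OR] = 1 − (1−0.010563) × (1−0.862580) × (1−0.37) = 0.914340
Rounded to 4 decimal places: P(Pipeline overpressure) ≈ 0.9143.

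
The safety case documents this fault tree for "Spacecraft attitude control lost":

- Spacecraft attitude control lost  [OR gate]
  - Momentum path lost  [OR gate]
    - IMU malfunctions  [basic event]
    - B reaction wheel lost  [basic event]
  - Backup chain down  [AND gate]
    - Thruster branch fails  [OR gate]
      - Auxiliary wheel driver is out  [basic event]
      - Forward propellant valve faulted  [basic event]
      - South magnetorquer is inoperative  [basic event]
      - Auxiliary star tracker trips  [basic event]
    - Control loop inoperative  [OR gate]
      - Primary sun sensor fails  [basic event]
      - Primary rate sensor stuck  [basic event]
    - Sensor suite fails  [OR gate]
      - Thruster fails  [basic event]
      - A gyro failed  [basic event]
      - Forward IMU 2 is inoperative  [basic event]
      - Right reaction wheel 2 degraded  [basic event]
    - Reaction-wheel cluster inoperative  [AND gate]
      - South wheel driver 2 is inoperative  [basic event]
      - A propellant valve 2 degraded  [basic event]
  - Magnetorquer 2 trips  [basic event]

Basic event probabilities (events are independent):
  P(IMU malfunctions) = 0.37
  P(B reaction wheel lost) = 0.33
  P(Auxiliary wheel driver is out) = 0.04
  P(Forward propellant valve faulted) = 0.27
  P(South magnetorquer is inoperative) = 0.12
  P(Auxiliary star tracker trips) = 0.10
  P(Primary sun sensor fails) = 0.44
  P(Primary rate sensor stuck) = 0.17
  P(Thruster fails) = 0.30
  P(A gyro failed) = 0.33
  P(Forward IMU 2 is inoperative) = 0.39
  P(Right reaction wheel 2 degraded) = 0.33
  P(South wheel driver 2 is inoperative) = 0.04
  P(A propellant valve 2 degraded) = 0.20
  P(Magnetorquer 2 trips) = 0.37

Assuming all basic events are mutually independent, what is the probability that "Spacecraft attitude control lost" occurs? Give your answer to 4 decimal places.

P(Momentum path lost) [OR] = 1 − (1−0.37) × (1−0.33) = 0.577900
P(Thruster branch fails) [OR] = 1 − (1−0.04) × (1−0.27) × (1−0.12) × (1−0.10) = 0.444966
P(Control loop inoperative) [OR] = 1 − (1−0.44) × (1−0.17) = 0.535200
P(Sensor suite fails) [OR] = 1 − (1−0.30) × (1−0.33) × (1−0.39) × (1−0.33) = 0.808320
P(Reaction-wheel cluster inoperative) [AND] = 0.04 × 0.20 = 0.008000
P(Backup chain down) [AND] = 0.444966 × 0.535200 × 0.808320 × 0.008000 = 0.001540
P(Spacecraft attitude control lost) [OR] = 1 − (1−0.577900) × (1−0.001540) × (1−0.37) = 0.734487
Rounded to 4 decimal places: P(Spacecraft attitude control lost) ≈ 0.7345.

0.7345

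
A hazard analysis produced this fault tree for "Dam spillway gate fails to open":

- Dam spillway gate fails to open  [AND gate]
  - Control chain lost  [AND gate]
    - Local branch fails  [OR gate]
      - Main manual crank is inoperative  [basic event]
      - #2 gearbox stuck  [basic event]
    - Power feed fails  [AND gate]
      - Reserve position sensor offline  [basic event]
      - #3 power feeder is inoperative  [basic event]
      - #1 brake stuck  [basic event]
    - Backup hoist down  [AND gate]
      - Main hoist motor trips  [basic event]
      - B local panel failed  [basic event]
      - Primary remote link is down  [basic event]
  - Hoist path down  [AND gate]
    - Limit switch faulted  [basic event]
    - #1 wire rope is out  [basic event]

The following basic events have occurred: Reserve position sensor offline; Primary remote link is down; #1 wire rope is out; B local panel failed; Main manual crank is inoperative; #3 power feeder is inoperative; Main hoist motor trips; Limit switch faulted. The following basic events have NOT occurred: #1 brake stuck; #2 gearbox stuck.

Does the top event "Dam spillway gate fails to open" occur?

Local branch fails [OR]: Main manual crank is inoperative=occurs, #2 gearbox stuck=not → at least one input occurs → occurs.
Power feed fails [AND]: Reserve position sensor offline=occurs, #3 power feeder is inoperative=occurs, #1 brake stuck=not → not all inputs occur → does not occur.
Backup hoist down [AND]: Main hoist motor trips=occurs, B local panel failed=occurs, Primary remote link is down=occurs → all inputs occur → occurs.
Control chain lost [AND]: Local branch fails=occurs, Power feed fails=not, Backup hoist down=occurs → not all inputs occur → does not occur.
Hoist path down [AND]: Limit switch faulted=occurs, #1 wire rope is out=occurs → all inputs occur → occurs.
Dam spillway gate fails to open [AND]: Control chain lost=not, Hoist path down=occurs → not all inputs occur → does not occur.

No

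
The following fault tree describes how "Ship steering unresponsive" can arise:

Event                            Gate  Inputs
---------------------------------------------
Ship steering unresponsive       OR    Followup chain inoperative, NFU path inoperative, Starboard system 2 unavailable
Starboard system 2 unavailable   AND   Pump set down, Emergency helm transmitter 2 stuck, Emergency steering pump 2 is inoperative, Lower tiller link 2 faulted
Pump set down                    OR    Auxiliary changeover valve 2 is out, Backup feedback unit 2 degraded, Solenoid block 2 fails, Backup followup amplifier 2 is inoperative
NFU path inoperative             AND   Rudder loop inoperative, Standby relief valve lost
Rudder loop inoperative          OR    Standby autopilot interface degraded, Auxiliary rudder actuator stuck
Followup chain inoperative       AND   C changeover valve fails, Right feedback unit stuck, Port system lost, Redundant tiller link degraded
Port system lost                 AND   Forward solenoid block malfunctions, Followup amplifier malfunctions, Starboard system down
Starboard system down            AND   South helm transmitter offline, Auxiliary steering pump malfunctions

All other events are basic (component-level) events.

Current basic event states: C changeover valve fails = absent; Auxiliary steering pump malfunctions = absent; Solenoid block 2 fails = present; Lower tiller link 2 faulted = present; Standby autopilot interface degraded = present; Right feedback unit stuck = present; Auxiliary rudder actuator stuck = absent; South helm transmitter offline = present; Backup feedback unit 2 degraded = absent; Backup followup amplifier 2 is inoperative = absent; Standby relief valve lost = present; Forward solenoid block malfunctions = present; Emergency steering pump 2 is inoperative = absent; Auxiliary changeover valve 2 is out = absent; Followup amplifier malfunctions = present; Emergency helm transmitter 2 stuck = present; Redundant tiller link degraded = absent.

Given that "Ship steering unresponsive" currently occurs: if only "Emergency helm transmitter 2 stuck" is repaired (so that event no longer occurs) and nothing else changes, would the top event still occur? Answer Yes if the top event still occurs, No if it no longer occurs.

Counterfactual: set "Emergency helm transmitter 2 stuck" to not occurred.
Starboard system down [AND]: South helm transmitter offline=occurs, Auxiliary steering pump malfunctions=not → not all inputs occur → does not occur.
Port system lost [AND]: Forward solenoid block malfunctions=occurs, Followup amplifier malfunctions=occurs, Starboard system down=not → not all inputs occur → does not occur.
Followup chain inoperative [AND]: C changeover valve fails=not, Right feedback unit stuck=occurs, Port system lost=not, Redundant tiller link degraded=not → not all inputs occur → does not occur.
Rudder loop inoperative [OR]: Standby autopilot interface degraded=occurs, Auxiliary rudder actuator stuck=not → at least one input occurs → occurs.
NFU path inoperative [AND]: Rudder loop inoperative=occurs, Standby relief valve lost=occurs → all inputs occur → occurs.
Pump set down [OR]: Auxiliary changeover valve 2 is out=not, Backup feedback unit 2 degraded=not, Solenoid block 2 fails=occurs, Backup followup amplifier 2 is inoperative=not → at least one input occurs → occurs.
Starboard system 2 unavailable [AND]: Pump set down=occurs, Emergency helm transmitter 2 stuck=not, Emergency steering pump 2 is inoperative=not, Lower tiller link 2 faulted=occurs → not all inputs occur → does not occur.
Ship steering unresponsive [OR]: Followup chain inoperative=not, NFU path inoperative=occurs, Starboard system 2 unavailable=not → at least one input occurs → occurs.

Yes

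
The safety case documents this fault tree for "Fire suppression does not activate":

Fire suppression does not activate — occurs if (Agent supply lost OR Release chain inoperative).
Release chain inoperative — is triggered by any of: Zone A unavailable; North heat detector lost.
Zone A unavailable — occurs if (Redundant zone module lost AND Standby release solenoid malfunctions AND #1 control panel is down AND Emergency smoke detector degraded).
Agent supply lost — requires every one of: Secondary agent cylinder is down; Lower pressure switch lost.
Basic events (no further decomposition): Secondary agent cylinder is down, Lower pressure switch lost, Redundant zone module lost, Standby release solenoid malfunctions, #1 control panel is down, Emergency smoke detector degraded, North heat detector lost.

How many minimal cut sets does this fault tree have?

Agent supply lost [AND]: one cut set from each child combined → 1 × 1 = 1 cut set(s).
Zone A unavailable [AND]: one cut set from each child combined → 1 × 1 × 1 × 1 = 1 cut set(s).
Release chain inoperative [OR]: union of children's cut sets → 2 cut set(s).
Fire suppression does not activate [OR]: union of children's cut sets → 3 cut set(s).
Minimal cut sets: {Lower pressure switch lost, Secondary agent cylinder is down}; {#1 control panel is down, Emergency smoke detector degraded, Redundant zone module lost, Standby release solenoid malfunctions}; {North heat detector lost}.

3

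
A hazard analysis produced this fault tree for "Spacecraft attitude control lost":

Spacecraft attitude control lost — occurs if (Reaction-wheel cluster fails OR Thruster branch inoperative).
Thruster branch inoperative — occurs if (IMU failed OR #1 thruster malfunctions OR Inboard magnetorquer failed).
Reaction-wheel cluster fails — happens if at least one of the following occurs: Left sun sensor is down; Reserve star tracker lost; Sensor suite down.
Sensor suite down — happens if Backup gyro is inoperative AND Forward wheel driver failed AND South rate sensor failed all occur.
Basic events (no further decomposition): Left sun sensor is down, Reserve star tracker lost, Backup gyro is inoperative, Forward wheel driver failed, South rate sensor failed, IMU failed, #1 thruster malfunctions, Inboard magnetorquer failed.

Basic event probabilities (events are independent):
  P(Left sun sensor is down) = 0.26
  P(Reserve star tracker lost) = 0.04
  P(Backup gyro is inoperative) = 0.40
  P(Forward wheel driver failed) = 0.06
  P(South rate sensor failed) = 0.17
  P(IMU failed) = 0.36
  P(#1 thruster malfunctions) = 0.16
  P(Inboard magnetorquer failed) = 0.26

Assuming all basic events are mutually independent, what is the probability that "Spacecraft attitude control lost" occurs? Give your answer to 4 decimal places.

0.7185

P(Sensor suite down) [AND] = 0.40 × 0.06 × 0.17 = 0.004080
P(Reaction-wheel cluster fails) [OR] = 1 − (1−0.26) × (1−0.04) × (1−0.004080) = 0.292498
P(Thruster branch inoperative) [OR] = 1 − (1−0.36) × (1−0.16) × (1−0.26) = 0.602176
P(Spacecraft attitude control lost) [OR] = 1 − (1−0.292498) × (1−0.602176) = 0.718539
Rounded to 4 decimal places: P(Spacecraft attitude control lost) ≈ 0.7185.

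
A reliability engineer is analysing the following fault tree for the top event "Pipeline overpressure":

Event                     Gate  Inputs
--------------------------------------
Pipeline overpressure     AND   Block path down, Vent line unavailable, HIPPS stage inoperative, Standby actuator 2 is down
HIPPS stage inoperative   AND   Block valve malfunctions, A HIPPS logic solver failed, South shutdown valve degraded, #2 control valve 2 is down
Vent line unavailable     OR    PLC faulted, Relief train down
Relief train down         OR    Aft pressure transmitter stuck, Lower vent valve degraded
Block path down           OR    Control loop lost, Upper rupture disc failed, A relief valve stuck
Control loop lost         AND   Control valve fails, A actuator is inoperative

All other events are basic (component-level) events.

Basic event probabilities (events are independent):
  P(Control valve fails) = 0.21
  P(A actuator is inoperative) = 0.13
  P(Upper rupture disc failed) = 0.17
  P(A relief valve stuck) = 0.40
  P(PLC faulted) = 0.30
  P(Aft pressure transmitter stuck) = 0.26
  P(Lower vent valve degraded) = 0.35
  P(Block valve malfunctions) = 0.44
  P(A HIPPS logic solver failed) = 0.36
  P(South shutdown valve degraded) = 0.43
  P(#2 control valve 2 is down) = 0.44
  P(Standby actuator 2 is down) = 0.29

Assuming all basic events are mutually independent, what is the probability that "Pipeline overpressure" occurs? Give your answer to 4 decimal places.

P(Control loop lost) [AND] = 0.21 × 0.13 = 0.027300
P(Block path down) [OR] = 1 − (1−0.027300) × (1−0.17) × (1−0.40) = 0.515595
P(Relief train down) [OR] = 1 − (1−0.26) × (1−0.35) = 0.519000
P(Vent line unavailable) [OR] = 1 − (1−0.30) × (1−0.519000) = 0.663300
P(HIPPS stage inoperative) [AND] = 0.44 × 0.36 × 0.43 × 0.44 = 0.029969
P(Pipeline overpressure) [AND] = 0.515595 × 0.663300 × 0.029969 × 0.29 = 0.002972
Rounded to 4 decimal places: P(Pipeline overpressure) ≈ 0.0030.

0.0030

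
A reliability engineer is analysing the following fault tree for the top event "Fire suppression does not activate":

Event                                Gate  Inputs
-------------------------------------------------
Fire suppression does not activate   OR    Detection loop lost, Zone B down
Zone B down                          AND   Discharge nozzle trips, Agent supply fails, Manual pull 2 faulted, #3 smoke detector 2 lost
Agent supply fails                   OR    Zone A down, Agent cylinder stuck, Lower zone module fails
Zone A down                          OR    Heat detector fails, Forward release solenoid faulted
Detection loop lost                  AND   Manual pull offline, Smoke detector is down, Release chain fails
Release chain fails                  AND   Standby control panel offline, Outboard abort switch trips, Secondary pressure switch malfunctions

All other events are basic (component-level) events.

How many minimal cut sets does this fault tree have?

Release chain fails [AND]: one cut set from each child combined → 1 × 1 × 1 = 1 cut set(s).
Detection loop lost [AND]: one cut set from each child combined → 1 × 1 × 1 = 1 cut set(s).
Zone A down [OR]: union of children's cut sets → 2 cut set(s).
Agent supply fails [OR]: union of children's cut sets → 4 cut set(s).
Zone B down [AND]: one cut set from each child combined → 1 × 4 × 1 × 1 = 4 cut set(s).
Fire suppression does not activate [OR]: union of children's cut sets → 5 cut set(s).
Minimal cut sets: {Manual pull offline, Outboard abort switch trips, Secondary pressure switch malfunctions, Smoke detector is down, Standby control panel offline}; {#3 smoke detector 2 lost, Discharge nozzle trips, Heat detector fails, Manual pull 2 faulted}; {#3 smoke detector 2 lost, Discharge nozzle trips, Forward release solenoid faulted, Manual pull 2 faulted}; {#3 smoke detector 2 lost, Agent cylinder stuck, Discharge nozzle trips, Manual pull 2 faulted}; {#3 smoke detector 2 lost, Discharge nozzle trips, Lower zone module fails, Manual pull 2 faulted}.

5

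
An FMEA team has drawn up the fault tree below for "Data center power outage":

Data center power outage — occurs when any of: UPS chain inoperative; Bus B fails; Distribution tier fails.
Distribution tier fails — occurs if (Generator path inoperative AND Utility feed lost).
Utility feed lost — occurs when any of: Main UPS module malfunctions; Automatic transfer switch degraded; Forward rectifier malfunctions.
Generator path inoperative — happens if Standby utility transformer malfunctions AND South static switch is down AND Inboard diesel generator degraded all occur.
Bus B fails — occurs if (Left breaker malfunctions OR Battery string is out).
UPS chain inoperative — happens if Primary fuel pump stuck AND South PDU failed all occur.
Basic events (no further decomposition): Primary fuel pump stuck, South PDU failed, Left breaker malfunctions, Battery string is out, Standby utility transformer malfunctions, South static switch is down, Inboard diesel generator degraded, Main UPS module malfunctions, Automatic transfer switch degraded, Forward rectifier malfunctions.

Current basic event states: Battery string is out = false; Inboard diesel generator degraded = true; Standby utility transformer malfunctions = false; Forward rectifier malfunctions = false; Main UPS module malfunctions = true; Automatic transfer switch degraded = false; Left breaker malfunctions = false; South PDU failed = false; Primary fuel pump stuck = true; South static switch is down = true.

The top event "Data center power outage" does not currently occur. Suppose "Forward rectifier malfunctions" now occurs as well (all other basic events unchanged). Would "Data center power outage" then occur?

Counterfactual: set "Forward rectifier malfunctions" to occurred.
UPS chain inoperative [AND]: Primary fuel pump stuck=occurs, South PDU failed=not → not all inputs occur → does not occur.
Bus B fails [OR]: Left breaker malfunctions=not, Battery string is out=not → no input occurs → does not occur.
Generator path inoperative [AND]: Standby utility transformer malfunctions=not, South static switch is down=occurs, Inboard diesel generator degraded=occurs → not all inputs occur → does not occur.
Utility feed lost [OR]: Main UPS module malfunctions=occurs, Automatic transfer switch degraded=not, Forward rectifier malfunctions=occurs → at least one input occurs → occurs.
Distribution tier fails [AND]: Generator path inoperative=not, Utility feed lost=occurs → not all inputs occur → does not occur.
Data center power outage [OR]: UPS chain inoperative=not, Bus B fails=not, Distribution tier fails=not → no input occurs → does not occur.

No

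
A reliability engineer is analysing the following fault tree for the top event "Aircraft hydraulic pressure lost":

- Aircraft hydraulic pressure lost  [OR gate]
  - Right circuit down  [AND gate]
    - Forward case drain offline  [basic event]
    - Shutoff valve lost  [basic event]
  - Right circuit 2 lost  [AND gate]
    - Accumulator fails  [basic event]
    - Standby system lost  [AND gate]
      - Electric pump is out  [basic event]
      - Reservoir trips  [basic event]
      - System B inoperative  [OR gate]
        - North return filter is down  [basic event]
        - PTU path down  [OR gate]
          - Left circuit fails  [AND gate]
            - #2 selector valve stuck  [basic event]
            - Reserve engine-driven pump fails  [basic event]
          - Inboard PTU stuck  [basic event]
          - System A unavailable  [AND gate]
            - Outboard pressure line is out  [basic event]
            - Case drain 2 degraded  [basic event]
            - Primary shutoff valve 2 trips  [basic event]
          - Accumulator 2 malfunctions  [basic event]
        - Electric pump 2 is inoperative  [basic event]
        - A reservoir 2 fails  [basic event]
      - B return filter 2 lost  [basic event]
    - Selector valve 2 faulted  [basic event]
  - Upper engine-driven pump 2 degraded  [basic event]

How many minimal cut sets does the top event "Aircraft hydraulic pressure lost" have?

Right circuit down [AND]: one cut set from each child combined → 1 × 1 = 1 cut set(s).
Left circuit fails [AND]: one cut set from each child combined → 1 × 1 = 1 cut set(s).
System A unavailable [AND]: one cut set from each child combined → 1 × 1 × 1 = 1 cut set(s).
PTU path down [OR]: union of children's cut sets → 4 cut set(s).
System B inoperative [OR]: union of children's cut sets → 7 cut set(s).
Standby system lost [AND]: one cut set from each child combined → 1 × 1 × 7 × 1 = 7 cut set(s).
Right circuit 2 lost [AND]: one cut set from each child combined → 1 × 7 × 1 = 7 cut set(s).
Aircraft hydraulic pressure lost [OR]: union of children's cut sets → 9 cut set(s).
Minimal cut sets: {Forward case drain offline, Shutoff valve lost}; {Accumulator fails, B return filter 2 lost, Electric pump is out, North return filter is down, Reservoir trips, Selector valve 2 faulted}; {#2 selector valve stuck, Accumulator fails, B return filter 2 lost, Electric pump is out, Reserve engine-driven pump fails, Reservoir trips, Selector valve 2 faulted}; {Accumulator fails, B return filter 2 lost, Electric pump is out, Inboard PTU stuck, Reservoir trips, Selector valve 2 faulted}; {Accumulator fails, B return filter 2 lost, Case drain 2 degraded, Electric pump is out, Outboard pressure line is out, Primary shutoff valve 2 trips, Reservoir trips, Selector valve 2 faulted}; {Accumulator 2 malfunctions, Accumulator fails, B return filter 2 lost, Electric pump is out, Reservoir trips, Selector valve 2 faulted}; {Accumulator fails, B return filter 2 lost, Electric pump 2 is inoperative, Electric pump is out, Reservoir trips, Selector valve 2 faulted}; {A reservoir 2 fails, Accumulator fails, B return filter 2 lost, Electric pump is out, Reservoir trips, Selector valve 2 faulted}; {Upper engine-driven pump 2 degraded}.

9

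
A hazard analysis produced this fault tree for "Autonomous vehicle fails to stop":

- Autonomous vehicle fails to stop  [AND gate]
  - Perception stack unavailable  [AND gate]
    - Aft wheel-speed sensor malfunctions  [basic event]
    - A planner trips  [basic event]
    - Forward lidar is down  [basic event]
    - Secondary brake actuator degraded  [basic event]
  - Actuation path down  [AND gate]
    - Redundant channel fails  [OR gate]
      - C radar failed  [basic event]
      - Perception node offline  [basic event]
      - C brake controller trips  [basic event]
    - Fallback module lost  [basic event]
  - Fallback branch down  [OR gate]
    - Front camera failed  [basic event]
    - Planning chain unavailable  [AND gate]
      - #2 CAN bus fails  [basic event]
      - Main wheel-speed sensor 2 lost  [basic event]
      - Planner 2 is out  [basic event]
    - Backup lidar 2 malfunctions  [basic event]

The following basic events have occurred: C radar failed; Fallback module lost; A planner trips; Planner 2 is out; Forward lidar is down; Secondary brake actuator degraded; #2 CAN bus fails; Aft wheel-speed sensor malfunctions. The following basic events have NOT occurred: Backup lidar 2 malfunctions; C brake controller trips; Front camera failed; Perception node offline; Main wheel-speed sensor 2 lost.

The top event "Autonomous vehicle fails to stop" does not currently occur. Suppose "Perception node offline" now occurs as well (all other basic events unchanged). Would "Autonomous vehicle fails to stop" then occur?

Counterfactual: set "Perception node offline" to occurred.
Perception stack unavailable [AND]: Aft wheel-speed sensor malfunctions=occurs, A planner trips=occurs, Forward lidar is down=occurs, Secondary brake actuator degraded=occurs → all inputs occur → occurs.
Redundant channel fails [OR]: C radar failed=occurs, Perception node offline=occurs, C brake controller trips=not → at least one input occurs → occurs.
Actuation path down [AND]: Redundant channel fails=occurs, Fallback module lost=occurs → all inputs occur → occurs.
Planning chain unavailable [AND]: #2 CAN bus fails=occurs, Main wheel-speed sensor 2 lost=not, Planner 2 is out=occurs → not all inputs occur → does not occur.
Fallback branch down [OR]: Front camera failed=not, Planning chain unavailable=not, Backup lidar 2 malfunctions=not → no input occurs → does not occur.
Autonomous vehicle fails to stop [AND]: Perception stack unavailable=occurs, Actuation path down=occurs, Fallback branch down=not → not all inputs occur → does not occur.

No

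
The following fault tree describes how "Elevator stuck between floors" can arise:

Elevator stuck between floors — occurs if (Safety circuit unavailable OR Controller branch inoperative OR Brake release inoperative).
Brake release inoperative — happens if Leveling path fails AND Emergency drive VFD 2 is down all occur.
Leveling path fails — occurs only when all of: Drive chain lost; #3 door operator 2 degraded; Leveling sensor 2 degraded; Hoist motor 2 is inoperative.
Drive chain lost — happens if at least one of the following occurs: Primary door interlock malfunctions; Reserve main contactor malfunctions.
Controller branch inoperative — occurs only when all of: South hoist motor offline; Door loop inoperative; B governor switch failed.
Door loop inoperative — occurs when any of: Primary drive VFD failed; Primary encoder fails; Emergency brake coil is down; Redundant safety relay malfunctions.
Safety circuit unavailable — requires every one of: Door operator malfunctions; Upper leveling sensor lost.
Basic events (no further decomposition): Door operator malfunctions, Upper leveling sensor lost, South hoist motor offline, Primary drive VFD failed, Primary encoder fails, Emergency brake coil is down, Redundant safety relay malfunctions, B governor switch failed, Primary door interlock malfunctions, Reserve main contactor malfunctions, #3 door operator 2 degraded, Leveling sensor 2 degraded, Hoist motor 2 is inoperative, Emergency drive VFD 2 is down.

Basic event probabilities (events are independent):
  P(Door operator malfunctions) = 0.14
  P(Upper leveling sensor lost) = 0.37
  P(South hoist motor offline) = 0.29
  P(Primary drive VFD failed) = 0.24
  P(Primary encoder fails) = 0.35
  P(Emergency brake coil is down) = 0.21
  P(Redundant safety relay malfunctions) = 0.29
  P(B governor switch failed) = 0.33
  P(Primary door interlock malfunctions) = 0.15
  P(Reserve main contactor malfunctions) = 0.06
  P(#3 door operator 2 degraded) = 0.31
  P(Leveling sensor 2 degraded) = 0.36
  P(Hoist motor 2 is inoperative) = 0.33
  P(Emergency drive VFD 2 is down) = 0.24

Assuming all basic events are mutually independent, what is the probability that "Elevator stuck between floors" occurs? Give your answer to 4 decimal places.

P(Safety circuit unavailable) [AND] = 0.14 × 0.37 = 0.051800
P(Door loop inoperative) [OR] = 1 − (1−0.24) × (1−0.35) × (1−0.21) × (1−0.29) = 0.722915
P(Controller branch inoperative) [AND] = 0.29 × 0.722915 × 0.33 = 0.069183
P(Drive chain lost) [OR] = 1 − (1−0.15) × (1−0.06) = 0.201000
P(Leveling path fails) [AND] = 0.201000 × 0.31 × 0.36 × 0.33 = 0.007402
P(Brake release inoperative) [AND] = 0.007402 × 0.24 = 0.001776
P(Elevator stuck between floors) [OR] = 1 − (1−0.051800) × (1−0.069183) × (1−0.001776) = 0.118967
Rounded to 4 decimal places: P(Elevator stuck between floors) ≈ 0.1190.

0.1190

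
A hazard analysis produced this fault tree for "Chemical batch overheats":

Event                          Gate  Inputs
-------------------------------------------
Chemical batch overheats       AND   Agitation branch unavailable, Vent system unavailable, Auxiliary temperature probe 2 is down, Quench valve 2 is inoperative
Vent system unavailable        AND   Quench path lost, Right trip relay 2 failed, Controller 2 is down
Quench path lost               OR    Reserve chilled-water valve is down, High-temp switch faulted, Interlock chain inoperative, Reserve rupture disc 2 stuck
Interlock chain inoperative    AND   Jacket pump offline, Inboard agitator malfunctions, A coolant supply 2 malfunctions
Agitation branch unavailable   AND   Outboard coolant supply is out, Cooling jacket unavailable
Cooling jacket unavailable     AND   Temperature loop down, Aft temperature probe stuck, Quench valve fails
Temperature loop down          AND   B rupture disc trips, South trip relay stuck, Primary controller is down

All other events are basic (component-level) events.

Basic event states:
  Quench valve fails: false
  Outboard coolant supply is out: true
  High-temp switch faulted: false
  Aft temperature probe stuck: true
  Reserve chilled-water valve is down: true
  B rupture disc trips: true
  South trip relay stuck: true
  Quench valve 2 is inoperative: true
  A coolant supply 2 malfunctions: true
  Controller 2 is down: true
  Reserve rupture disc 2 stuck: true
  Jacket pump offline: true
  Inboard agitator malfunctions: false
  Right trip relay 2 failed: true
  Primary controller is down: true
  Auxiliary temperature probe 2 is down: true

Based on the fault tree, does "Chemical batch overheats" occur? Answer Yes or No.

Temperature loop down [AND]: B rupture disc trips=occurs, South trip relay stuck=occurs, Primary controller is down=occurs → all inputs occur → occurs.
Cooling jacket unavailable [AND]: Temperature loop down=occurs, Aft temperature probe stuck=occurs, Quench valve fails=not → not all inputs occur → does not occur.
Agitation branch unavailable [AND]: Outboard coolant supply is out=occurs, Cooling jacket unavailable=not → not all inputs occur → does not occur.
Interlock chain inoperative [AND]: Jacket pump offline=occurs, Inboard agitator malfunctions=not, A coolant supply 2 malfunctions=occurs → not all inputs occur → does not occur.
Quench path lost [OR]: Reserve chilled-water valve is down=occurs, High-temp switch faulted=not, Interlock chain inoperative=not, Reserve rupture disc 2 stuck=occurs → at least one input occurs → occurs.
Vent system unavailable [AND]: Quench path lost=occurs, Right trip relay 2 failed=occurs, Controller 2 is down=occurs → all inputs occur → occurs.
Chemical batch overheats [AND]: Agitation branch unavailable=not, Vent system unavailable=occurs, Auxiliary temperature probe 2 is down=occurs, Quench valve 2 is inoperative=occurs → not all inputs occur → does not occur.

No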